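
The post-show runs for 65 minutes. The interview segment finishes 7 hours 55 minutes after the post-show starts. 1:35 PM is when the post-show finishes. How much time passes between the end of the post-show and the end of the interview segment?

The post-show starts at 1:35 PM − 65 min = 12:30 PM.
The interview segment ends at 12:30 PM + 475 min = 8:25 PM.
From 1:35 PM to 8:25 PM is 6 h 50 min.

6 h 50 min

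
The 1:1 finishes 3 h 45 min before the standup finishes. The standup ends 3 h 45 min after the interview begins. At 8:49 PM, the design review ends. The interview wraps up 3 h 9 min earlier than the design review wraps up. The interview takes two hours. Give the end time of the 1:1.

The interview ends at 8:49 PM − 189 min = 5:40 PM.
The interview starts at 5:40 PM − 120 min = 3:40 PM.
The standup ends at 3:40 PM + 225 min = 7:25 PM.
The 1:1 ends at 7:25 PM − 225 min = 3:40 PM.

3:40 PM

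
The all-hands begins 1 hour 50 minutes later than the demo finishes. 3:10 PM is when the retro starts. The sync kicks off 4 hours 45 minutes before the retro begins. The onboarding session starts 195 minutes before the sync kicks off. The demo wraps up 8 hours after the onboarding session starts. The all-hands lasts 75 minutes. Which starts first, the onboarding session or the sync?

The sync starts at 3:10 PM − 285 min = 10:25 AM.
The onboarding session starts at 10:25 AM − 195 min = 7:10 AM.
The onboarding session starts at 7:10 AM and the sync starts at 10:25 AM, so the onboarding session is first.

the onboarding session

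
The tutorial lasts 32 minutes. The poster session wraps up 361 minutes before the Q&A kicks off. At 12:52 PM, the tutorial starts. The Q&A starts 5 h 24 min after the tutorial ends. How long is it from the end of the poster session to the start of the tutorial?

5 minutes

The tutorial ends at 12:52 PM + 32 min = 1:24 PM.
The Q&A starts at 1:24 PM + 324 min = 6:48 PM.
The poster session ends at 6:48 PM − 361 min = 12:47 PM.
From 12:47 PM to 12:52 PM is 5 minutes.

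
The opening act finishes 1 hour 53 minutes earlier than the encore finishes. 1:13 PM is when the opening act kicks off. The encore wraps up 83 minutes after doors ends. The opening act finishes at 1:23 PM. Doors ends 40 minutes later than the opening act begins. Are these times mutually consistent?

Doors ends at 1:13 PM + 40 min = 1:53 PM.
The encore ends at 1:53 PM + 83 min = 3:16 PM.
The opening act ends at 3:16 PM − 113 min = 1:23 PM.
That matches the stated 1:23 PM, so the schedule is consistent.

Yes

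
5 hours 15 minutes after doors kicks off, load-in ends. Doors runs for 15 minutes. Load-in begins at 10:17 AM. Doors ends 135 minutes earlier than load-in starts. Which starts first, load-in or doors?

Doors ends at 10:17 AM − 135 min = 8:02 AM.
Doors starts at 8:02 AM − 15 min = 7:47 AM.
Load-in starts at 10:17 AM and doors starts at 7:47 AM, so doors is first.

doors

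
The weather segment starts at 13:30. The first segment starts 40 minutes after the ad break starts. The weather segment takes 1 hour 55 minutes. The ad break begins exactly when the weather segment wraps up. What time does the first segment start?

16:05

The weather segment ends at 13:30 + 115 min = 15:25.
So the ad break starts at 15:25.
The first segment starts at 15:25 + 40 min = 16:05.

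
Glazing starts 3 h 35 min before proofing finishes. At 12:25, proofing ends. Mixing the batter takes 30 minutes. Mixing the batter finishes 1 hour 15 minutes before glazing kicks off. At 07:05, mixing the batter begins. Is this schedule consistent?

Yes

Glazing starts at 12:25 − 215 min = 08:50.
Mixing the batter ends at 08:50 − 75 min = 07:35.
Mixing the batter starts at 07:35 − 30 min = 07:05.
That matches the stated 07:05, so the schedule is consistent.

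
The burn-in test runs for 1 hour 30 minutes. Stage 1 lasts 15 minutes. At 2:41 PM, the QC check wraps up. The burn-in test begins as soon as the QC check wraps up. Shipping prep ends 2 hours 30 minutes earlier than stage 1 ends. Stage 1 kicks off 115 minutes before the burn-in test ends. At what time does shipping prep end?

12:01 PM

The burn-in test starts at 2:41 PM.
The burn-in test ends at 2:41 PM + 90 min = 4:11 PM.
Stage 1 starts at 4:11 PM − 115 min = 2:16 PM.
Stage 1 ends at 2:16 PM + 15 min = 2:31 PM.
Shipping prep ends at 2:31 PM − 150 min = 12:01 PM.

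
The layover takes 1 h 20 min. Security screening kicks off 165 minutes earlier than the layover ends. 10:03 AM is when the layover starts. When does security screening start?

The layover ends at 10:03 AM + 80 min = 11:23 AM.
Security screening starts at 11:23 AM − 165 min = 8:38 AM.

8:38 AM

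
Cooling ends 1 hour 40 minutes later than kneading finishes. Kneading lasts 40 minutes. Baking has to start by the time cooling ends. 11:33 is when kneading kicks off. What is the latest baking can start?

13:53

Kneading ends at 11:33 + 40 min = 12:13.
Cooling ends at 12:13 + 100 min = 13:53.
Baking is bounded by cooling, so the latest it can start is 13:53.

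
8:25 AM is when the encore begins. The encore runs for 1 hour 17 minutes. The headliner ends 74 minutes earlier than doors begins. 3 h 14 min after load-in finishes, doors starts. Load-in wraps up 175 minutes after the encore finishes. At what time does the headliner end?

The encore ends at 8:25 AM + 77 min = 9:42 AM.
Load-in ends at 9:42 AM + 175 min = 12:37 PM.
Doors starts at 12:37 PM + 194 min = 3:51 PM.
The headliner ends at 3:51 PM − 74 min = 2:37 PM.

2:37 PM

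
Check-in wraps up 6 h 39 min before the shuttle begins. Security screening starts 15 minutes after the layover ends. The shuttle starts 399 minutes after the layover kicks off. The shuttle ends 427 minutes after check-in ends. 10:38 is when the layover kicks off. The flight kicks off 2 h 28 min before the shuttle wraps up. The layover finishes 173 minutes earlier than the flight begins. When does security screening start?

12:39

The shuttle starts at 10:38 + 399 min = 17:17.
Check-in ends at 17:17 − 399 min = 10:38.
The shuttle ends at 10:38 + 427 min = 17:45.
The flight starts at 17:45 − 148 min = 15:17.
The layover ends at 15:17 − 173 min = 12:24.
Security screening starts at 12:24 + 15 min = 12:39.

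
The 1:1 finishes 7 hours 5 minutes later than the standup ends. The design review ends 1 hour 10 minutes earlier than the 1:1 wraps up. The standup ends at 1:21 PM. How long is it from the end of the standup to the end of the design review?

5 h 55 min

The 1:1 ends at 1:21 PM + 425 min = 8:26 PM.
The design review ends at 8:26 PM − 70 min = 7:16 PM.
From 1:21 PM to 7:16 PM is 5 h 55 min.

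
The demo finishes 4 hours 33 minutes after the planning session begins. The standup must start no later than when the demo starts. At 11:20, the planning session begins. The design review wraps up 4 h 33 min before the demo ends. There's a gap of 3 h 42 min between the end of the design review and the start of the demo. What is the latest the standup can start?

15:02

The demo ends at 11:20 + 273 min = 15:53.
The design review ends at 15:53 − 273 min = 11:20.
The demo starts at 11:20 + 222 min = 15:02.
The standup is bounded by the demo, so the latest it can start is 15:02.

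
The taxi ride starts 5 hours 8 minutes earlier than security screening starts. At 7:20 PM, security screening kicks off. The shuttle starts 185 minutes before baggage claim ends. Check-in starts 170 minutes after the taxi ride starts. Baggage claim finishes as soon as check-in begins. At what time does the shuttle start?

1:57 PM

The taxi ride starts at 7:20 PM − 308 min = 2:12 PM.
Check-in starts at 2:12 PM + 170 min = 5:02 PM.
So baggage claim ends at 5:02 PM.
The shuttle starts at 5:02 PM − 185 min = 1:57 PM.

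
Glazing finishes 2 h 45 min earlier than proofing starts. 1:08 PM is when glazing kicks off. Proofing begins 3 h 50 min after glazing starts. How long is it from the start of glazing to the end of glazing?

1 hour 5 minutes

Proofing starts at 1:08 PM + 230 min = 4:58 PM.
Glazing ends at 4:58 PM − 165 min = 2:13 PM.
From 1:08 PM to 2:13 PM is 1 hour 5 minutes.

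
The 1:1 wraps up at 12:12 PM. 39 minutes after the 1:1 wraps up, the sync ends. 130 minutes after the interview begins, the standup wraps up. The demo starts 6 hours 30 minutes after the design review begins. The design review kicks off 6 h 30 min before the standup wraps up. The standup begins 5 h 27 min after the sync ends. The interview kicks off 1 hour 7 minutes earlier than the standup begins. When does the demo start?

7:21 PM

The sync ends at 12:12 PM + 39 min = 12:51 PM.
The standup starts at 12:51 PM + 327 min = 6:18 PM.
The interview starts at 6:18 PM − 67 min = 5:11 PM.
The standup ends at 5:11 PM + 130 min = 7:21 PM.
The design review starts at 7:21 PM − 390 min = 12:51 PM.
The demo starts at 12:51 PM + 390 min = 7:21 PM.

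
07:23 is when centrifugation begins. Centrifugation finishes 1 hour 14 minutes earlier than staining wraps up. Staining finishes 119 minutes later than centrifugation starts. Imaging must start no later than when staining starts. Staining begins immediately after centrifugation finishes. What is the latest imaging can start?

Staining ends at 07:23 + 119 min = 09:22.
Centrifugation ends at 09:22 − 74 min = 08:08.
So staining starts at 08:08.
Imaging is bounded by staining, so the latest it can start is 08:08.

08:08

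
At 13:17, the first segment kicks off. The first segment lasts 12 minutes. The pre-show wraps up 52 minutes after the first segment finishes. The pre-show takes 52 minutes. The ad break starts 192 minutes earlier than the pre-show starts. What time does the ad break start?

The first segment ends at 13:17 + 12 min = 13:29.
The pre-show ends at 13:29 + 52 min = 14:21.
The pre-show starts at 14:21 − 52 min = 13:29.
The ad break starts at 13:29 − 192 min = 10:17.

10:17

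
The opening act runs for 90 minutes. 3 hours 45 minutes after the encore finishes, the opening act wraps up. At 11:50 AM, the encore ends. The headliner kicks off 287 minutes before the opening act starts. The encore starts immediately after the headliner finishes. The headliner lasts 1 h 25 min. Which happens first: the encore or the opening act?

the encore

The opening act ends at 11:50 AM + 225 min = 3:35 PM.
The opening act starts at 3:35 PM − 90 min = 2:05 PM.
The headliner starts at 2:05 PM − 287 min = 9:18 AM.
The headliner ends at 9:18 AM + 85 min = 10:43 AM.
So the encore starts at 10:43 AM.
The encore starts at 10:43 AM and the opening act starts at 2:05 PM, so the encore is first.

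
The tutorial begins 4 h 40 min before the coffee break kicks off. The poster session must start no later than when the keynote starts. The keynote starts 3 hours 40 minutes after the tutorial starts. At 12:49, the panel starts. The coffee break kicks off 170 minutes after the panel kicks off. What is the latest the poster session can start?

14:39

The coffee break starts at 12:49 + 170 min = 15:39.
The tutorial starts at 15:39 − 280 min = 10:59.
The keynote starts at 10:59 + 220 min = 14:39.
The poster session is bounded by the keynote, so the latest it can start is 14:39.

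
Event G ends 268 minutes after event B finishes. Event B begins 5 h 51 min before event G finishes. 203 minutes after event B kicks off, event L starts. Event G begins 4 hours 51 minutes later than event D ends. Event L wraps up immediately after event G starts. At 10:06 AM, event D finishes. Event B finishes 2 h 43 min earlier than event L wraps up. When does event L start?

Event G starts at 10:06 AM + 291 min = 2:57 PM.
So event L ends at 2:57 PM.
Event B ends at 2:57 PM − 163 min = 12:14 PM.
Event G ends at 12:14 PM + 268 min = 4:42 PM.
Event B starts at 4:42 PM − 351 min = 10:51 AM.
Event L starts at 10:51 AM + 203 min = 2:14 PM.

2:14 PM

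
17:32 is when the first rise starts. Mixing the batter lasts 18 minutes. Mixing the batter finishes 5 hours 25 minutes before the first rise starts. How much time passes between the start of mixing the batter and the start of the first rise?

343 minutes

Mixing the batter ends at 17:32 − 325 min = 12:07.
Mixing the batter starts at 12:07 − 18 min = 11:49.
From 11:49 to 17:32 is 343 minutes.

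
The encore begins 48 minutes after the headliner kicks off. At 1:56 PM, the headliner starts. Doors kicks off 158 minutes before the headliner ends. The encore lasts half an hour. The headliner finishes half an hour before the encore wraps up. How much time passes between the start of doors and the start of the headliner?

The encore starts at 1:56 PM + 48 min = 2:44 PM.
The encore ends at 2:44 PM + 30 min = 3:14 PM.
The headliner ends at 3:14 PM − 30 min = 2:44 PM.
Doors starts at 2:44 PM − 158 min = 12:06 PM.
From 12:06 PM to 1:56 PM is 1 h 50 min.

1 h 50 min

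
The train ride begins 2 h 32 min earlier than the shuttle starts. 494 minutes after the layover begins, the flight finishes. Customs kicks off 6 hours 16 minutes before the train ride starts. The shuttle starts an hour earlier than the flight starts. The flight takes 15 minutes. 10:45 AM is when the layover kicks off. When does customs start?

8:56 AM

The flight ends at 10:45 AM + 494 min = 6:59 PM.
The flight starts at 6:59 PM − 15 min = 6:44 PM.
The shuttle starts at 6:44 PM − 60 min = 5:44 PM.
The train ride starts at 5:44 PM − 152 min = 3:12 PM.
Customs starts at 3:12 PM − 376 min = 8:56 AM.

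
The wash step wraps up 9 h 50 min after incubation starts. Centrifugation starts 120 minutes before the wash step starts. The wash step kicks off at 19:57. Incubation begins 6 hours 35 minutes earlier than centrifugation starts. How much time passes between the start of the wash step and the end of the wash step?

75 minutes

Centrifugation starts at 19:57 − 120 min = 17:57.
Incubation starts at 17:57 − 395 min = 11:22.
The wash step ends at 11:22 + 590 min = 21:12.
From 19:57 to 21:12 is 75 minutes.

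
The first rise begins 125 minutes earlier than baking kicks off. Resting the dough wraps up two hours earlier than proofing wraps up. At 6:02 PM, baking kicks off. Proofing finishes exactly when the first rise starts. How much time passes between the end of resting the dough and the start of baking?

4 hours 5 minutes

The first rise starts at 6:02 PM − 125 min = 3:57 PM.
So proofing ends at 3:57 PM.
Resting the dough ends at 3:57 PM − 120 min = 1:57 PM.
From 1:57 PM to 6:02 PM is 4 hours 5 minutes.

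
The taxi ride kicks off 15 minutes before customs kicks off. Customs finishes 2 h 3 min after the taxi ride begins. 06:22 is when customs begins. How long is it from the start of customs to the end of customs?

The taxi ride starts at 06:22 − 15 min = 06:07.
Customs ends at 06:07 + 123 min = 08:10.
From 06:22 to 08:10 is 108 minutes.

108 minutes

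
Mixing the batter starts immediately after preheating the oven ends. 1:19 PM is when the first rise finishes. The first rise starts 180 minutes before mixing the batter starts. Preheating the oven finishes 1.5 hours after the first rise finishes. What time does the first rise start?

Preheating the oven ends at 1:19 PM + 90 min = 2:49 PM.
So mixing the batter starts at 2:49 PM.
The first rise starts at 2:49 PM − 180 min = 11:49 AM.

11:49 AM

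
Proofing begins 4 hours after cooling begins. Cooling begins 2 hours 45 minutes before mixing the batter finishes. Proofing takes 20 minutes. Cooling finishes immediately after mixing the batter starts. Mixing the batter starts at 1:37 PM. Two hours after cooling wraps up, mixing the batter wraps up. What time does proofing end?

Cooling ends at 1:37 PM.
Mixing the batter ends at 1:37 PM + 120 min = 3:37 PM.
Cooling starts at 3:37 PM − 165 min = 12:52 PM.
Proofing starts at 12:52 PM + 240 min = 4:52 PM.
Proofing ends at 4:52 PM + 20 min = 5:12 PM.

5:12 PM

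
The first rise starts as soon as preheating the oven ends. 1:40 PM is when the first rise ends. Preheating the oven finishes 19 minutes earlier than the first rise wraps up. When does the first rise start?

Preheating the oven ends at 1:40 PM − 19 min = 1:21 PM.
So the first rise starts at 1:21 PM.

1:21 PM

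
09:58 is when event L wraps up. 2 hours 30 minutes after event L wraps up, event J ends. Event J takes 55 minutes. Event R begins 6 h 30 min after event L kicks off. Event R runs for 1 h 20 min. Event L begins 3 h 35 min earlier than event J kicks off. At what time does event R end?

Event J ends at 09:58 + 150 min = 12:28.
Event J starts at 12:28 − 55 min = 11:33.
Event L starts at 11:33 − 215 min = 07:58.
Event R starts at 07:58 + 390 min = 14:28.
Event R ends at 14:28 + 80 min = 15:48.

15:48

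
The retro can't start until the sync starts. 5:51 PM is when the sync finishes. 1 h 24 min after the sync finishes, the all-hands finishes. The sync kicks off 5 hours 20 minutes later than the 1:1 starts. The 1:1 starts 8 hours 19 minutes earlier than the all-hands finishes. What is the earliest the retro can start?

The all-hands ends at 5:51 PM + 84 min = 7:15 PM.
The 1:1 starts at 7:15 PM − 499 min = 10:56 AM.
The sync starts at 10:56 AM + 320 min = 4:16 PM.
The retro is bounded by the sync, so the earliest it can start is 4:16 PM.

4:16 PM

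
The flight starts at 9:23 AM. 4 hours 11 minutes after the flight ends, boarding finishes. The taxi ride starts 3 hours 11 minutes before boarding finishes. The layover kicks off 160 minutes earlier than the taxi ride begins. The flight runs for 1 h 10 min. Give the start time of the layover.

The flight ends at 9:23 AM + 70 min = 10:33 AM.
Boarding ends at 10:33 AM + 251 min = 2:44 PM.
The taxi ride starts at 2:44 PM − 191 min = 11:33 AM.
The layover starts at 11:33 AM − 160 min = 8:53 AM.

8:53 AM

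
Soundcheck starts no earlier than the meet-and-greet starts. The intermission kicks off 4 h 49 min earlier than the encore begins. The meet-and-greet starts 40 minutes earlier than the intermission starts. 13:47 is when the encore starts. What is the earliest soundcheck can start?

The intermission starts at 13:47 − 289 min = 08:58.
The meet-and-greet starts at 08:58 − 40 min = 08:18.
Soundcheck is bounded by the meet-and-greet, so the earliest it can start is 08:18.

08:18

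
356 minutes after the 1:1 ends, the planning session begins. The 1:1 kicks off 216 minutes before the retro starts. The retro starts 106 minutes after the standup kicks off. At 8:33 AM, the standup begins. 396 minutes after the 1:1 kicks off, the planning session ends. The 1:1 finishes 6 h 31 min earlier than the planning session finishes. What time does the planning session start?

The retro starts at 8:33 AM + 106 min = 10:19 AM.
The 1:1 starts at 10:19 AM − 216 min = 6:43 AM.
The planning session ends at 6:43 AM + 396 min = 1:19 PM.
The 1:1 ends at 1:19 PM − 391 min = 6:48 AM.
The planning session starts at 6:48 AM + 356 min = 12:44 PM.

12:44 PM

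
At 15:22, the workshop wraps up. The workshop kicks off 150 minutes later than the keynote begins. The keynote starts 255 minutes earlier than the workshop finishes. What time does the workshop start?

13:37

The keynote starts at 15:22 − 255 min = 11:07.
The workshop starts at 11:07 + 150 min = 13:37.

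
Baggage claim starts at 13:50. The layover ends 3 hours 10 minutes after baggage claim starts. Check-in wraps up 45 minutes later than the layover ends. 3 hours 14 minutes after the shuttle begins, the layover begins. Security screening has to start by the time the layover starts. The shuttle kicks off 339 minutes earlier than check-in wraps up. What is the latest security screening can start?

15:20

The layover ends at 13:50 + 190 min = 17:00.
Check-in ends at 17:00 + 45 min = 17:45.
The shuttle starts at 17:45 − 339 min = 12:06.
The layover starts at 12:06 + 194 min = 15:20.
Security screening is bounded by the layover, so the latest it can start is 15:20.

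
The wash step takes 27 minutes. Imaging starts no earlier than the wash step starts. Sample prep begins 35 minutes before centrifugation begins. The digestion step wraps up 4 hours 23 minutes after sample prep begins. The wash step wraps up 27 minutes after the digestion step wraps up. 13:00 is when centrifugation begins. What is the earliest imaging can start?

16:48

Sample prep starts at 13:00 − 35 min = 12:25.
The digestion step ends at 12:25 + 263 min = 16:48.
The wash step ends at 16:48 + 27 min = 17:15.
The wash step starts at 17:15 − 27 min = 16:48.
Imaging is bounded by the wash step, so the earliest it can start is 16:48.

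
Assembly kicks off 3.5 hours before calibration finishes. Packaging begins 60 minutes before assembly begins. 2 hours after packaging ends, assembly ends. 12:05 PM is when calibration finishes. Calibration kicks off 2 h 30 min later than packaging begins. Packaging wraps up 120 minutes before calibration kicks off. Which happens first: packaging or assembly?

Assembly starts at 12:05 PM − 210 min = 8:35 AM.
Packaging starts at 8:35 AM − 60 min = 7:35 AM.
Packaging starts at 7:35 AM and assembly starts at 8:35 AM, so packaging is first.

packaging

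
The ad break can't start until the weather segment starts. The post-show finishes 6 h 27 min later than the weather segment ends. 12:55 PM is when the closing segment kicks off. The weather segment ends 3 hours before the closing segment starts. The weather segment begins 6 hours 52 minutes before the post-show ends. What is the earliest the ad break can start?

The weather segment ends at 12:55 PM − 180 min = 9:55 AM.
The post-show ends at 9:55 AM + 387 min = 4:22 PM.
The weather segment starts at 4:22 PM − 412 min = 9:30 AM.
The ad break is bounded by the weather segment, so the earliest it can start is 9:30 AM.

9:30 AM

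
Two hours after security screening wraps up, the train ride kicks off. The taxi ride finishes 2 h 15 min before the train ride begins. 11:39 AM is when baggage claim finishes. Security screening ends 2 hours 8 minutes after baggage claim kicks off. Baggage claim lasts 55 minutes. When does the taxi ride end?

12:37 PM

Baggage claim starts at 11:39 AM − 55 min = 10:44 AM.
Security screening ends at 10:44 AM + 128 min = 12:52 PM.
The train ride starts at 12:52 PM + 120 min = 2:52 PM.
The taxi ride ends at 2:52 PM − 135 min = 12:37 PM.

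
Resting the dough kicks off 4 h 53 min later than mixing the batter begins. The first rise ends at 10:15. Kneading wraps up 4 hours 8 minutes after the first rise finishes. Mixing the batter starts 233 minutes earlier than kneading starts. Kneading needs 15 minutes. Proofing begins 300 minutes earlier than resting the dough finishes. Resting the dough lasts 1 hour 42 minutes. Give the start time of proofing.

11:50

Kneading ends at 10:15 + 248 min = 14:23.
Kneading starts at 14:23 − 15 min = 14:08.
Mixing the batter starts at 14:08 − 233 min = 10:15.
Resting the dough starts at 10:15 + 293 min = 15:08.
Resting the dough ends at 15:08 + 102 min = 16:50.
Proofing starts at 16:50 − 300 min = 11:50.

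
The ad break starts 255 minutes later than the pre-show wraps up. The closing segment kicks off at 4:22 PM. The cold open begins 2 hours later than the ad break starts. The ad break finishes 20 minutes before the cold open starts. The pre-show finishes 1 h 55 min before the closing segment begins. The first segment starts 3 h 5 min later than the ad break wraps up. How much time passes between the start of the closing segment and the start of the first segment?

425 minutes

The pre-show ends at 4:22 PM − 115 min = 2:27 PM.
The ad break starts at 2:27 PM + 255 min = 6:42 PM.
The cold open starts at 6:42 PM + 120 min = 8:42 PM.
The ad break ends at 8:42 PM − 20 min = 8:22 PM.
The first segment starts at 8:22 PM + 185 min = 11:27 PM.
From 4:22 PM to 11:27 PM is 425 minutes.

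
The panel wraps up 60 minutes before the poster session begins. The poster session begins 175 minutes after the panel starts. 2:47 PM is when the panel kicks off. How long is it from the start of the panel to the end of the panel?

The poster session starts at 2:47 PM + 175 min = 5:42 PM.
The panel ends at 5:42 PM − 60 min = 4:42 PM.
From 2:47 PM to 4:42 PM is 115 minutes.

115 minutes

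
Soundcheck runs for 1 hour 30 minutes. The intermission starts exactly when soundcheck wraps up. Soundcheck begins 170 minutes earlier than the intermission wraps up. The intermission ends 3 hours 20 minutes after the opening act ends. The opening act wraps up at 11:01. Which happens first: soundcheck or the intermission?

soundcheck

The intermission ends at 11:01 + 200 min = 14:21.
Soundcheck starts at 14:21 − 170 min = 11:31.
Soundcheck ends at 11:31 + 90 min = 13:01.
So the intermission starts at 13:01.
Soundcheck starts at 11:31 and the intermission starts at 13:01, so soundcheck is first.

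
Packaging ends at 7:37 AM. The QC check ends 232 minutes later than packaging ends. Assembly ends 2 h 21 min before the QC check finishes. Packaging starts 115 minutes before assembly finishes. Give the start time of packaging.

The QC check ends at 7:37 AM + 232 min = 11:29 AM.
Assembly ends at 11:29 AM − 141 min = 9:08 AM.
Packaging starts at 9:08 AM − 115 min = 7:13 AM.

7:13 AM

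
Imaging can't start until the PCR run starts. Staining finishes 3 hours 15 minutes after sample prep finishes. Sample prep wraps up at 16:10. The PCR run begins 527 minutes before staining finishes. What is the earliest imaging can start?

Staining ends at 16:10 + 195 min = 19:25.
The PCR run starts at 19:25 − 527 min = 10:38.
Imaging is bounded by the PCR run, so the earliest it can start is 10:38.

10:38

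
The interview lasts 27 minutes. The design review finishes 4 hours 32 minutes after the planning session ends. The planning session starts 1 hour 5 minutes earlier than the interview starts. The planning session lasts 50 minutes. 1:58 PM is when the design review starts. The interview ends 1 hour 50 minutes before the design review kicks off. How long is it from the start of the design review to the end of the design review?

The interview ends at 1:58 PM − 110 min = 12:08 PM.
The interview starts at 12:08 PM − 27 min = 11:41 AM.
The planning session starts at 11:41 AM − 65 min = 10:36 AM.
The planning session ends at 10:36 AM + 50 min = 11:26 AM.
The design review ends at 11:26 AM + 272 min = 3:58 PM.
From 1:58 PM to 3:58 PM is two hours.

two hours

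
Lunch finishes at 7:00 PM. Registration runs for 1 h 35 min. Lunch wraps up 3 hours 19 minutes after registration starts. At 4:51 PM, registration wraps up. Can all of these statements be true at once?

Registration starts at 4:51 PM − 95 min = 3:16 PM.
Lunch ends at 3:16 PM + 199 min = 6:35 PM.
But lunch is also said to end at 7:00 PM — a 25-minute conflict.

No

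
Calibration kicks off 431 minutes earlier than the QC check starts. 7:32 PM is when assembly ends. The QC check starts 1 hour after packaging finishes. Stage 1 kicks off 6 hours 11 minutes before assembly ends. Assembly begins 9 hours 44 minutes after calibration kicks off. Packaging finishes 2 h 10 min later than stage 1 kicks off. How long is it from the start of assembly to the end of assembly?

Stage 1 starts at 7:32 PM − 371 min = 1:21 PM.
Packaging ends at 1:21 PM + 130 min = 3:31 PM.
The QC check starts at 3:31 PM + 60 min = 4:31 PM.
Calibration starts at 4:31 PM − 431 min = 9:20 AM.
Assembly starts at 9:20 AM + 584 min = 7:04 PM.
From 7:04 PM to 7:32 PM is 28 minutes.

28 minutes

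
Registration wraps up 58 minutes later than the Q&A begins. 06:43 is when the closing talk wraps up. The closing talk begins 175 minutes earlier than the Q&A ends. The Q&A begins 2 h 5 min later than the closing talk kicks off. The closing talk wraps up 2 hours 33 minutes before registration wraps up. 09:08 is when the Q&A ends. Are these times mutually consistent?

The closing talk starts at 09:08 − 175 min = 06:13.
The Q&A starts at 06:13 + 125 min = 08:18.
Registration ends at 08:18 + 58 min = 09:16.
The closing talk ends at 09:16 − 153 min = 06:43.
That matches the stated 06:43, so the schedule is consistent.

Yes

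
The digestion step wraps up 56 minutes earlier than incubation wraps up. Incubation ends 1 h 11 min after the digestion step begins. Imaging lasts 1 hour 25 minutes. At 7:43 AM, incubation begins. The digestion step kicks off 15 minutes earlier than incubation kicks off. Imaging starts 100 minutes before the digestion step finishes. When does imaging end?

7:28 AM

The digestion step starts at 7:43 AM − 15 min = 7:28 AM.
Incubation ends at 7:28 AM + 71 min = 8:39 AM.
The digestion step ends at 8:39 AM − 56 min = 7:43 AM.
Imaging starts at 7:43 AM − 100 min = 6:03 AM.
Imaging ends at 6:03 AM + 85 min = 7:28 AM.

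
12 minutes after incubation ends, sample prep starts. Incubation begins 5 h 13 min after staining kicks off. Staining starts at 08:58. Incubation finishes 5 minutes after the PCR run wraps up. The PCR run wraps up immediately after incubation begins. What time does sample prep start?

Incubation starts at 08:58 + 313 min = 14:11.
So the PCR run ends at 14:11.
Incubation ends at 14:11 + 5 min = 14:16.
Sample prep starts at 14:16 + 12 min = 14:28.

14:28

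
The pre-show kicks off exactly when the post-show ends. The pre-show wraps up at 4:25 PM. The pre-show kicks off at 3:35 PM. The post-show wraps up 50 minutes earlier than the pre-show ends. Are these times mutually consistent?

Yes

The post-show ends at 4:25 PM − 50 min = 3:35 PM.
So the pre-show starts at 3:35 PM.
That matches the stated 3:35 PM, so the schedule is consistent.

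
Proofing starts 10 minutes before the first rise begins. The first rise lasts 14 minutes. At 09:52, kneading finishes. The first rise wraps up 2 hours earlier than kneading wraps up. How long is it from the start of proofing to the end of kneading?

The first rise ends at 09:52 − 120 min = 07:52.
The first rise starts at 07:52 − 14 min = 07:38.
Proofing starts at 07:38 − 10 min = 07:28.
From 07:28 to 09:52 is 2 h 24 min.

2 h 24 min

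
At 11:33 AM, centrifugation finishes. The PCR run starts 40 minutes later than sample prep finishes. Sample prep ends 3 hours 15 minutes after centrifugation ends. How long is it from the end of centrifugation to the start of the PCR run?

3 h 55 min

Sample prep ends at 11:33 AM + 195 min = 2:48 PM.
The PCR run starts at 2:48 PM + 40 min = 3:28 PM.
From 11:33 AM to 3:28 PM is 3 h 55 min.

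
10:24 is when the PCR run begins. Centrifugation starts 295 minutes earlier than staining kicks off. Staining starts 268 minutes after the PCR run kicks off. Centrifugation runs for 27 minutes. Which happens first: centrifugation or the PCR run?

Staining starts at 10:24 + 268 min = 14:52.
Centrifugation starts at 14:52 − 295 min = 09:57.
Centrifugation starts at 09:57 and the PCR run starts at 10:24, so centrifugation is first.

centrifugation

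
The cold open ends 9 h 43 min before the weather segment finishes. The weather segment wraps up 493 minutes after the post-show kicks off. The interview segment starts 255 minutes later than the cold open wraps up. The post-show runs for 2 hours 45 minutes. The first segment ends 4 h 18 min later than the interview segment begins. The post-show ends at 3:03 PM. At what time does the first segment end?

The post-show starts at 3:03 PM − 165 min = 12:18 PM.
The weather segment ends at 12:18 PM + 493 min = 8:31 PM.
The cold open ends at 8:31 PM − 583 min = 10:48 AM.
The interview segment starts at 10:48 AM + 255 min = 3:03 PM.
The first segment ends at 3:03 PM + 258 min = 7:21 PM.

7:21 PM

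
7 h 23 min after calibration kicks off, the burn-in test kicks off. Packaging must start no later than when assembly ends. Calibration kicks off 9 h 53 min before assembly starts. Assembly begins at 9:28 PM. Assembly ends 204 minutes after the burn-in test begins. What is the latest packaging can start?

Calibration starts at 9:28 PM − 593 min = 11:35 AM.
The burn-in test starts at 11:35 AM + 443 min = 6:58 PM.
Assembly ends at 6:58 PM + 204 min = 10:22 PM.
Packaging is bounded by assembly, so the latest it can start is 10:22 PM.

10:22 PM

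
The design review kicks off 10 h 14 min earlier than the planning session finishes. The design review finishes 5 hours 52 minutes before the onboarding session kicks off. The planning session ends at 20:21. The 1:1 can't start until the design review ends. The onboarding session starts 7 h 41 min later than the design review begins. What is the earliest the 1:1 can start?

The design review starts at 20:21 − 614 min = 10:07.
The onboarding session starts at 10:07 + 461 min = 17:48.
The design review ends at 17:48 − 352 min = 11:56.
The 1:1 is bounded by the design review, so the earliest it can start is 11:56.

11:56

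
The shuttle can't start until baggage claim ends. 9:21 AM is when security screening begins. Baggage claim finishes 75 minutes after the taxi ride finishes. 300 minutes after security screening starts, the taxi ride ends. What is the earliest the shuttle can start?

3:36 PM

The taxi ride ends at 9:21 AM + 300 min = 2:21 PM.
Baggage claim ends at 2:21 PM + 75 min = 3:36 PM.
The shuttle is bounded by baggage claim, so the earliest it can start is 3:36 PM.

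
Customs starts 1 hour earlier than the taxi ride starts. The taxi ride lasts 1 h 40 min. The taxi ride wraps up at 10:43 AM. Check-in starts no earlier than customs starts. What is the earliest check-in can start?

8:03 AM

The taxi ride starts at 10:43 AM − 100 min = 9:03 AM.
Customs starts at 9:03 AM − 60 min = 8:03 AM.
Check-in is bounded by customs, so the earliest it can start is 8:03 AM.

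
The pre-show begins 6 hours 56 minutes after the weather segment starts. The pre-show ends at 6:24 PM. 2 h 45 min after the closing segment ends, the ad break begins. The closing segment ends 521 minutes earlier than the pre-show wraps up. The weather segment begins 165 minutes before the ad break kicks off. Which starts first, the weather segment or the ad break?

the weather segment

The closing segment ends at 6:24 PM − 521 min = 9:43 AM.
The ad break starts at 9:43 AM + 165 min = 12:28 PM.
The weather segment starts at 12:28 PM − 165 min = 9:43 AM.
The weather segment starts at 9:43 AM and the ad break starts at 12:28 PM, so the weather segment is first.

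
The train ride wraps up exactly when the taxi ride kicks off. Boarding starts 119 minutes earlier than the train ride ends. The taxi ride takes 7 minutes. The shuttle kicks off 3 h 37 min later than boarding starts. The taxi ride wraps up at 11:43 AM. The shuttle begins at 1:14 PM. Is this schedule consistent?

Yes

The taxi ride starts at 11:43 AM − 7 min = 11:36 AM.
So the train ride ends at 11:36 AM.
Boarding starts at 11:36 AM − 119 min = 9:37 AM.
The shuttle starts at 9:37 AM + 217 min = 1:14 PM.
That matches the stated 1:14 PM, so the schedule is consistent.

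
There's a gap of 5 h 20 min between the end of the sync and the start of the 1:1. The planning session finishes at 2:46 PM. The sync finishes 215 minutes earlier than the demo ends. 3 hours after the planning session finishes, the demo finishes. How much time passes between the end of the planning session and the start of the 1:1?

The demo ends at 2:46 PM + 180 min = 5:46 PM.
The sync ends at 5:46 PM − 215 min = 2:11 PM.
The 1:1 starts at 2:11 PM + 320 min = 7:31 PM.
From 2:46 PM to 7:31 PM is 285 minutes.

285 minutes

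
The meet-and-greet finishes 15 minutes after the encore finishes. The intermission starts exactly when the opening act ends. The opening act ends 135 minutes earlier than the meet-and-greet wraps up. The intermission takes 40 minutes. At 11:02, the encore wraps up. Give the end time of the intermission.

The meet-and-greet ends at 11:02 + 15 min = 11:17.
The opening act ends at 11:17 − 135 min = 09:02.
So the intermission starts at 09:02.
The intermission ends at 09:02 + 40 min = 09:42.

09:42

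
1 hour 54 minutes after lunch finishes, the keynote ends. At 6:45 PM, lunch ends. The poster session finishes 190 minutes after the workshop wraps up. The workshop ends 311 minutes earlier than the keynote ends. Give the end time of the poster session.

The keynote ends at 6:45 PM + 114 min = 8:39 PM.
The workshop ends at 8:39 PM − 311 min = 3:28 PM.
The poster session ends at 3:28 PM + 190 min = 6:38 PM.

6:38 PM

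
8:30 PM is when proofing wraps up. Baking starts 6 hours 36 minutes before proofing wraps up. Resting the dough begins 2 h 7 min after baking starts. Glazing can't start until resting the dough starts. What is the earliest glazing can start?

Baking starts at 8:30 PM − 396 min = 1:54 PM.
Resting the dough starts at 1:54 PM + 127 min = 4:01 PM.
Glazing is bounded by resting the dough, so the earliest it can start is 4:01 PM.

4:01 PM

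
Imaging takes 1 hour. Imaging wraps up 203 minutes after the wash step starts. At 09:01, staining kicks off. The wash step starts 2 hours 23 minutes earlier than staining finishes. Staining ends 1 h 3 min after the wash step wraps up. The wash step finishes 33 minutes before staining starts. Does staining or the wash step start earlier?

The wash step ends at 09:01 − 33 min = 08:28.
Staining ends at 08:28 + 63 min = 09:31.
The wash step starts at 09:31 − 143 min = 07:08.
Staining starts at 09:01 and the wash step starts at 07:08, so the wash step is first.

the wash step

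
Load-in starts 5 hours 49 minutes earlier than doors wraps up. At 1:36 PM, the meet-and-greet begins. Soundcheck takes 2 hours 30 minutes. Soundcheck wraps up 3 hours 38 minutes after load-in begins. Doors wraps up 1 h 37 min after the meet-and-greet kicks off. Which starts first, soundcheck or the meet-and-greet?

soundcheck

Doors ends at 1:36 PM + 97 min = 3:13 PM.
Load-in starts at 3:13 PM − 349 min = 9:24 AM.
Soundcheck ends at 9:24 AM + 218 min = 1:02 PM.
Soundcheck starts at 1:02 PM − 150 min = 10:32 AM.
Soundcheck starts at 10:32 AM and the meet-and-greet starts at 1:36 PM, so soundcheck is first.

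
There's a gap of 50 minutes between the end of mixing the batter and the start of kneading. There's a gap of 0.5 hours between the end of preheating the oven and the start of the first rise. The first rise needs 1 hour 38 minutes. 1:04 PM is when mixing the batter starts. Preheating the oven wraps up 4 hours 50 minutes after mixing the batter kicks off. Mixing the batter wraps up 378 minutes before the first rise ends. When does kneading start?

2:34 PM

Preheating the oven ends at 1:04 PM + 290 min = 5:54 PM.
The first rise starts at 5:54 PM + 30 min = 6:24 PM.
The first rise ends at 6:24 PM + 98 min = 8:02 PM.
Mixing the batter ends at 8:02 PM − 378 min = 1:44 PM.
Kneading starts at 1:44 PM + 50 min = 2:34 PM.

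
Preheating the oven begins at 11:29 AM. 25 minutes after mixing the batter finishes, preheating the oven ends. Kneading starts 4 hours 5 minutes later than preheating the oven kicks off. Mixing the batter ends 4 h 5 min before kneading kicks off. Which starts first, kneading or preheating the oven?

preheating the oven

Kneading starts at 11:29 AM + 245 min = 3:34 PM.
Kneading starts at 3:34 PM and preheating the oven starts at 11:29 AM, so preheating the oven is first.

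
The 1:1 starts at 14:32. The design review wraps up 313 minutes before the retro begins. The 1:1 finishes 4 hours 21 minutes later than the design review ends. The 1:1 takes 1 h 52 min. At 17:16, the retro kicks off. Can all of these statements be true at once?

The design review ends at 17:16 − 313 min = 12:03.
The 1:1 ends at 12:03 + 261 min = 16:24.
The 1:1 starts at 16:24 − 112 min = 14:32.
That matches the stated 14:32, so the schedule is consistent.

Yes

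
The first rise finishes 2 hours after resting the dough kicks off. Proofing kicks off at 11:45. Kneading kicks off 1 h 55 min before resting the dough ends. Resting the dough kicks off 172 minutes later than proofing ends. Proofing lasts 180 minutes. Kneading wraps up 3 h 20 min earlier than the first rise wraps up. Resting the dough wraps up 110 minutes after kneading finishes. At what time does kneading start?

Proofing ends at 11:45 + 180 min = 14:45.
Resting the dough starts at 14:45 + 172 min = 17:37.
The first rise ends at 17:37 + 120 min = 19:37.
Kneading ends at 19:37 − 200 min = 16:17.
Resting the dough ends at 16:17 + 110 min = 18:07.
Kneading starts at 18:07 − 115 min = 16:12.

16:12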